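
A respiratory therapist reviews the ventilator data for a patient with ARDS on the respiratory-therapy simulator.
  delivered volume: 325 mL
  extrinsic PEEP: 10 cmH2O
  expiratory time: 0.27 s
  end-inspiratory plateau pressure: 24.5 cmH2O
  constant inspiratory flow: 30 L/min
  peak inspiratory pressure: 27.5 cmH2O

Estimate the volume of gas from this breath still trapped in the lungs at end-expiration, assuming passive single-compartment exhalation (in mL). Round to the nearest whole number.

Flow: 30 L/min ÷ 60 = 0.5 L/s.
R = (PIP − Pplat)/V̇ = (27.5 − 24.5) / 0.5 = 3.0/0.5 = 6.0 cmH2O·s/L.
C = Vt/(Pplat − PEEP) = 325.0 / (24.5 − 10) = 325.0/14.5 = 22.414 mL/cmH2O.
τ = R × C = 6.0 × 0.02241 L/cmH2O = 0.1345 s.
Fraction remaining = e^(−Te/τ) = e^(−0.27/0.1345) = 0.1343.
Trapped volume = 325.0 × 0.1343 = 43.648 mL.

44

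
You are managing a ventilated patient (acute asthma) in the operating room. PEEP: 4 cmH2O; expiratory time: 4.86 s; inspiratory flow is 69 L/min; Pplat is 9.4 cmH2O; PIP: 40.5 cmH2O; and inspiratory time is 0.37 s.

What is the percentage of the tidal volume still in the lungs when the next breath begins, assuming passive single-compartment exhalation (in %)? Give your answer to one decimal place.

Flow: 69 L/min ÷ 60 = 1.15 L/s.
Vt = flow × Ti = 1.15 L/s × 0.37 s × 1000 mL/L = 425.5 mL.
R = (PIP − Pplat)/V̇ = (40.5 − 9.4) / 1.15 = 31.1/1.15 = 27.043 cmH2O·s/L.
C = Vt/(Pplat − PEEP) = 425.5 / (9.4 − 4) = 425.5/5.4 = 78.796 mL/cmH2O.
τ = R × C = 27.043 × 0.0788 L/cmH2O = 2.131 s.
Fraction remaining at end-expiration = e^(−Te/τ) = e^(−4.86/2.131) = 0.1022 → 10.22%.

10.2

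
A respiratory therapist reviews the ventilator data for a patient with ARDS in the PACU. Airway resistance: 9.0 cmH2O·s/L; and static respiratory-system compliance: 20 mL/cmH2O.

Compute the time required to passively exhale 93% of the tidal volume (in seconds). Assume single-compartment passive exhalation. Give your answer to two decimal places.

τ = R × C = 9.0 × 20 mL/cmH2O = 9.0 × 0.020 L/cmH2O = 0.18 s.
Exhaled fraction f = 1 − e^(−t/τ) → t = −τ·ln(1 − f) = −0.18·ln(0.07) = 0.4787 s.

0.48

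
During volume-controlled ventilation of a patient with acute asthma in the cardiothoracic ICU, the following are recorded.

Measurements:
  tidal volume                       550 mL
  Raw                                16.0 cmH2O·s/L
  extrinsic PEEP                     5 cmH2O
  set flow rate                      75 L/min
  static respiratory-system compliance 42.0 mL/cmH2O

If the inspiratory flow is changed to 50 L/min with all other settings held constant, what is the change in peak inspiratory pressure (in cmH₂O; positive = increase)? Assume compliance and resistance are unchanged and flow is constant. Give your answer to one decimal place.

-6.7

Flow: 75 L/min ÷ 60 = 1.25 L/s.
New flow: 50 L/min ÷ 60 = 0.8333 L/s.
PIP = Vt/C + R·V̇ + PEEP (constant-flow equation of motion).
Only the resistive term changes: ΔPIP = R × ΔV̇ = 16.0 × (0.8333 − 1.25) = 16.0 × -0.4167 = -6.667 cmH2O.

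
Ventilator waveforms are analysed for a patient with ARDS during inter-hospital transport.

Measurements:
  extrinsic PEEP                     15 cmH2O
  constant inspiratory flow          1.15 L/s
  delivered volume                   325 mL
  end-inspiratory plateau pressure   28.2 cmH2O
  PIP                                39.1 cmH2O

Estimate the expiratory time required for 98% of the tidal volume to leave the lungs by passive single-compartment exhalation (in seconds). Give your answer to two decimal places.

0.91

R = (PIP − Pplat)/V̇ = (39.1 − 28.2) / 1.15 = 10.9/1.15 = 9.478 cmH2O·s/L.
C = Vt/(Pplat − PEEP) = 325.0 / (28.2 − 15) = 325.0/13.2 = 24.621 mL/cmH2O.
τ = R × C = 9.478 × 0.02462 L/cmH2O = 0.2333 s.
t = −τ·ln(1 − 0.98) = −0.2333·ln(0.02) = 0.9127 s.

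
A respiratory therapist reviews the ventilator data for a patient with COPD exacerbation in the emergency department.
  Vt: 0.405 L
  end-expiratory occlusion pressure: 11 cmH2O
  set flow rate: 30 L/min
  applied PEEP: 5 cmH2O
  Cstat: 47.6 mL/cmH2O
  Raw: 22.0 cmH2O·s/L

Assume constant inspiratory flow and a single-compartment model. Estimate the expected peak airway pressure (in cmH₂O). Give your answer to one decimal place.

Flow: 30 L/min ÷ 60 = 0.5 L/s.
Total PEEP = 11 cmH2O (set 5 + intrinsic 6); this is the baseline alveolar pressure.
Equation of motion (constant flow): PIP = Vt/C + R·V̇ + PEEP.
PIP = 405/47.6 + 22.0×0.5 + 11 = 8.508 + 11.0 + 11 = 30.508 cmH2O.

30.5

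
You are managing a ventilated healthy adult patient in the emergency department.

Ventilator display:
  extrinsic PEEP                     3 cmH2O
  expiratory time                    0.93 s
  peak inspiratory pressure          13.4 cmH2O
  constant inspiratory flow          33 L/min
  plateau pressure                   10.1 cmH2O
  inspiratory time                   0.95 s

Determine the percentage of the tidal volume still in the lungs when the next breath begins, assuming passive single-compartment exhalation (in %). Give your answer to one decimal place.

Flow: 33 L/min ÷ 60 = 0.55 L/s.
Vt = flow × Ti = 0.55 L/s × 0.95 s × 1000 mL/L = 522.5 mL.
R = (PIP − Pplat)/V̇ = (13.4 − 10.1) / 0.55 = 3.3/0.55 = 6.0 cmH2O·s/L.
C = Vt/(Pplat − PEEP) = 522.5 / (10.1 − 3) = 522.5/7.1 = 73.592 mL/cmH2O.
τ = R × C = 6.0 × 0.07359 L/cmH2O = 0.4415 s.
Fraction remaining at end-expiration = e^(−Te/τ) = e^(−0.93/0.4415) = 0.1217 → 12.17%.

12.2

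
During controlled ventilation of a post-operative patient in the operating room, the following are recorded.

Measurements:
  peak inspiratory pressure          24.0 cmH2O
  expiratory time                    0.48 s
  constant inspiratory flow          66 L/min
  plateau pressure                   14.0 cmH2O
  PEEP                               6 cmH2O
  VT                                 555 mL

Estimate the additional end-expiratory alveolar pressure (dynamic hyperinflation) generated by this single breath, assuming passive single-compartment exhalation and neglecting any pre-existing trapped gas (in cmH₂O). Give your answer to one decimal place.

Flow: 66 L/min ÷ 60 = 1.1 L/s.
R = (PIP − Pplat)/V̇ = (24.0 − 14.0) / 1.1 = 10.0/1.1 = 9.091 cmH2O·s/L.
C = Vt/(Pplat − PEEP) = 555.0 / (14.0 − 6) = 555.0/8.0 = 69.375 mL/cmH2O.
τ = R × C = 9.091 × 0.06938 L/cmH2O = 0.6307 s.
Fraction remaining = e^(−Te/τ) = e^(−0.48/0.6307) = 0.4672; trapped volume = 555.0 × 0.4672 = 259.3 mL.
Additional alveolar pressure from trapping ≈ V_trapped / C = 259.3 / 69.375 = 3.738 cmH2O.

3.7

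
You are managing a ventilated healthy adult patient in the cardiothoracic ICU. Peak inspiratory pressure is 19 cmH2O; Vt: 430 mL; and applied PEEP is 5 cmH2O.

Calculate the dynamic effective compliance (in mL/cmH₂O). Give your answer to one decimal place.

30.7

Dynamic compliance = Vt / (PIP − PEEP) = 430 / (19 − 5) = 430 / 14.0 = 30.714 mL/cmH2O.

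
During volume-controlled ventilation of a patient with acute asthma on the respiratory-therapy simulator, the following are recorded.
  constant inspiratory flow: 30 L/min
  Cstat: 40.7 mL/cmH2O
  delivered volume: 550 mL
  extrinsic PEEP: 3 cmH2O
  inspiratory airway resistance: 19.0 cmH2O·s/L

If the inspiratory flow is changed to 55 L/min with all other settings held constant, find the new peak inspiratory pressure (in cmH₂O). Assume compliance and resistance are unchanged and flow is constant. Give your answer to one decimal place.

33.9

Flow: 30 L/min ÷ 60 = 0.5 L/s.
New flow: 55 L/min ÷ 60 = 0.9167 L/s.
PIP = Vt/C + R·V̇ + PEEP (constant-flow equation of motion).
Only the resistive term changes: ΔPIP = R × ΔV̇ = 19.0 × (0.9167 − 0.5) = 19.0 × 0.4167 = 7.917 cmH2O.
Original PIP = 550/40.7 + 19.0×0.5 + 3 = 26.014 cmH2O; new PIP = 26.014 + (7.917) = 33.931 cmH2O.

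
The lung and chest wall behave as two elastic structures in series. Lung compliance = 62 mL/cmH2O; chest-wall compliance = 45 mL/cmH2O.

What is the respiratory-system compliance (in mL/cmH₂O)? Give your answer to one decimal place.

26.1

Lung and chest wall are elastances in series: 1/Crs = 1/CL + 1/Ccw.
1/Crs = 1/62 + 1/45 = 0.03835.
Crs = 26.076 mL/cmH2O.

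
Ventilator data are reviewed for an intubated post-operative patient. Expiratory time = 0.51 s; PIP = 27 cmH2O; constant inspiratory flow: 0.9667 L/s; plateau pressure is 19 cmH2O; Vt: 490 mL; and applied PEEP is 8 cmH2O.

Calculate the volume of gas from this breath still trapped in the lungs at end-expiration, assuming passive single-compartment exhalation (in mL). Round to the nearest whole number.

123

R = (PIP − Pplat)/V̇ = (27 − 19) / 0.9667 = 8.0/0.9667 = 8.276 cmH2O·s/L.
C = Vt/(Pplat − PEEP) = 490.0 / (19 − 8) = 490.0/11.0 = 44.545 mL/cmH2O.
τ = R × C = 8.276 × 0.04455 L/cmH2O = 0.3687 s.
Fraction remaining = e^(−Te/τ) = e^(−0.51/0.3687) = 0.2508.
Trapped volume = 490.0 × 0.2508 = 122.89 mL.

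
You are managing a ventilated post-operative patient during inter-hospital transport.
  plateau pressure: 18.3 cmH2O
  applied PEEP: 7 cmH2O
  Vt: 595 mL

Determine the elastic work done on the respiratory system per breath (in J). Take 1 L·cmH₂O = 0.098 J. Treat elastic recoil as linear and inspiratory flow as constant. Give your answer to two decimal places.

0.33

Elastic work ≈ ½ × (Pplat − PEEP) × Vt = 0.5 × (18.3 − 7) × 0.595 L = 0.5 × 11.3 × 0.595 = 3.362 L·cmH2O.
× 0.098 J/(L·cmH2O) → 0.3295 J.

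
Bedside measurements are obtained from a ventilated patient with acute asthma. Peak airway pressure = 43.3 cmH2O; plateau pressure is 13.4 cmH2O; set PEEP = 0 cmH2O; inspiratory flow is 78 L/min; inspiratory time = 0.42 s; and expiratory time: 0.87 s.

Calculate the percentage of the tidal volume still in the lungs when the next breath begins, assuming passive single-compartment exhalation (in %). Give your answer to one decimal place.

39.5

Flow: 78 L/min ÷ 60 = 1.3 L/s.
Vt = flow × Ti = 1.3 L/s × 0.42 s × 1000 mL/L = 546.0 mL.
R = (PIP − Pplat)/V̇ = (43.3 − 13.4) / 1.3 = 29.9/1.3 = 23.0 cmH2O·s/L.
C = Vt/(Pplat − PEEP) = 546.0 / (13.4 − 0) = 546.0/13.4 = 40.746 mL/cmH2O.
τ = R × C = 23.0 × 0.04075 L/cmH2O = 0.9373 s.
Fraction remaining at end-expiration = e^(−Te/τ) = e^(−0.87/0.9373) = 0.3953 → 39.53%.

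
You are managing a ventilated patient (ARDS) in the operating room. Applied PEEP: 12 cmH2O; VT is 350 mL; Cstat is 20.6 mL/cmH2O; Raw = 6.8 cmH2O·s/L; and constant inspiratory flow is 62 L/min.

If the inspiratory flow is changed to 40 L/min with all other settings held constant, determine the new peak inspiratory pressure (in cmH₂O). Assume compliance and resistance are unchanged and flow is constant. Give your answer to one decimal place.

Flow: 62 L/min ÷ 60 = 1.0333 L/s.
New flow: 40 L/min ÷ 60 = 0.6667 L/s.
PIP = Vt/C + R·V̇ + PEEP (constant-flow equation of motion).
Only the resistive term changes: ΔPIP = R × ΔV̇ = 6.8 × (0.6667 − 1.0333) = 6.8 × -0.3666 = -2.493 cmH2O.
Original PIP = 350/20.6 + 6.8×1.0333 + 12 = 36.017 cmH2O; new PIP = 36.017 + (-2.493) = 33.524 cmH2O.

33.5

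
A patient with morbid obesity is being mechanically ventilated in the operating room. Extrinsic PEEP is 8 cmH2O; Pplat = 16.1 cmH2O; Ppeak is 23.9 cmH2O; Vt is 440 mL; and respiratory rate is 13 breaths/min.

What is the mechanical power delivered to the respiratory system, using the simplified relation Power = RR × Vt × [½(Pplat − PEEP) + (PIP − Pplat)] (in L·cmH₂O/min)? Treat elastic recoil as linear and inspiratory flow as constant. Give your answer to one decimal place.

67.8

Per-breath work = Vt × [½(Pplat−PEEP) + (PIP−Pplat)] = 0.440 × [0.5×8.1 + 7.8] = 0.440 × 11.85 = 5.214 L·cmH2O.
Power = 13 × 5.214 = 67.782 L·cmH2O/min.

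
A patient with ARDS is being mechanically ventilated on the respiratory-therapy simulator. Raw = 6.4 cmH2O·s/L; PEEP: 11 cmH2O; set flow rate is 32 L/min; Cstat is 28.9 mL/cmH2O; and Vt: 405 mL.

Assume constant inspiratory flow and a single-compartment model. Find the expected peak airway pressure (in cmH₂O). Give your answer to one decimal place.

Flow: 32 L/min ÷ 60 = 0.5333 L/s.
Equation of motion (constant flow): PIP = Vt/C + R·V̇ + PEEP.
PIP = 405/28.9 + 6.4×0.5333 + 11 = 14.014 + 3.413 + 11 = 28.427 cmH2O.

28.4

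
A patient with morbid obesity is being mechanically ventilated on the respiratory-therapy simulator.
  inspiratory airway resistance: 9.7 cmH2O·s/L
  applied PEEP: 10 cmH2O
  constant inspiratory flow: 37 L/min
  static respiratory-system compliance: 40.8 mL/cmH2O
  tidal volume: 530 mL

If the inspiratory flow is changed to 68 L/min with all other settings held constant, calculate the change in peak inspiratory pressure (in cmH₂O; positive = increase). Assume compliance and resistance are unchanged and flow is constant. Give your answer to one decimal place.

5.0

Flow: 37 L/min ÷ 60 = 0.6167 L/s.
New flow: 68 L/min ÷ 60 = 1.1333 L/s.
PIP = Vt/C + R·V̇ + PEEP (constant-flow equation of motion).
Only the resistive term changes: ΔPIP = R × ΔV̇ = 9.7 × (1.1333 − 0.6167) = 9.7 × 0.5166 = 5.011 cmH2O.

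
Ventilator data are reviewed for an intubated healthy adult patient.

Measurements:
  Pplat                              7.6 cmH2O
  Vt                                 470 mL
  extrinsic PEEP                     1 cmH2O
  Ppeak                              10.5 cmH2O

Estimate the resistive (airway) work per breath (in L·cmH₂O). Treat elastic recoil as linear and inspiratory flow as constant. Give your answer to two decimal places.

1.36

With constant inspiratory flow the resistive pressure is constant at PIP − Pplat = 10.5 − 7.6 = 2.9 cmH2O, so resistive work = 2.9 × 0.470 = 1.363 L·cmH2O.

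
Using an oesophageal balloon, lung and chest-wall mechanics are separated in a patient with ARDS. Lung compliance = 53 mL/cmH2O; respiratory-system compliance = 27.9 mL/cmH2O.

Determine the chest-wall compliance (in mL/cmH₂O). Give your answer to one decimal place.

58.9

1/Ccw = 1/Crs − 1/CL.
1/Ccw = 1/27.9 − 1/53 = 0.01697.
Ccw = 58.928 mL/cmH2O.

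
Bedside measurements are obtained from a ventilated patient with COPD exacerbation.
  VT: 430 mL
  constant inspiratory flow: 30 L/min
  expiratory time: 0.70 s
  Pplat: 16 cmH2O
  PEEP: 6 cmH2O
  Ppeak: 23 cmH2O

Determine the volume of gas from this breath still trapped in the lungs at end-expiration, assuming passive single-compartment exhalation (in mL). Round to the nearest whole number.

134

Flow: 30 L/min ÷ 60 = 0.5 L/s.
R = (PIP − Pplat)/V̇ = (23 − 16) / 0.5 = 7.0/0.5 = 14.0 cmH2O·s/L.
C = Vt/(Pplat − PEEP) = 430.0 / (16 − 6) = 430.0/10.0 = 43.0 mL/cmH2O.
τ = R × C = 14.0 × 0.043 L/cmH2O = 0.602 s.
Fraction remaining = e^(−Te/τ) = e^(−0.70/0.602) = 0.3126.
Trapped volume = 430.0 × 0.3126 = 134.42 mL.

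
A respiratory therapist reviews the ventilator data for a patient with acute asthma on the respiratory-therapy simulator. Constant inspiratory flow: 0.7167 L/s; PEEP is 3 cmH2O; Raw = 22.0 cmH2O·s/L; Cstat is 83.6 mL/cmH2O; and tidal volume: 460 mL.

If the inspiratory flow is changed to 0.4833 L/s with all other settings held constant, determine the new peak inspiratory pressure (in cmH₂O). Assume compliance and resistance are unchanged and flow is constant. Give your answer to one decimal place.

PIP = Vt/C + R·V̇ + PEEP (constant-flow equation of motion).
Only the resistive term changes: ΔPIP = R × ΔV̇ = 22.0 × (0.4833 − 0.7167) = 22.0 × -0.2334 = -5.135 cmH2O.
Original PIP = 460/83.6 + 22.0×0.7167 + 3 = 24.27 cmH2O; new PIP = 24.27 + (-5.135) = 19.135 cmH2O.

19.1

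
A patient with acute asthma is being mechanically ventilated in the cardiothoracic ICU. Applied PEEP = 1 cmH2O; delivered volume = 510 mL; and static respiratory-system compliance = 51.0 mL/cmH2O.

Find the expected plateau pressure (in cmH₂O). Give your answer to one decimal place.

11.0

Pplat = PEEP + Vt / Cstat = 1 + 510 / 51.0 = 1 + 10.0 = 11.0 cmH2O.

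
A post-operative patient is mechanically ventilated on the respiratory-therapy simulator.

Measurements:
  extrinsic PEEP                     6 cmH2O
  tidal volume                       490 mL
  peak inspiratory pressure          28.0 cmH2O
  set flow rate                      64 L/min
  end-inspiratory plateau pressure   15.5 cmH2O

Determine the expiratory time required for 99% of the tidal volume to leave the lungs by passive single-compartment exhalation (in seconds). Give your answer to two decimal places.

2.78

Flow: 64 L/min ÷ 60 = 1.0667 L/s.
R = (PIP − Pplat)/V̇ = (28.0 − 15.5) / 1.0667 = 12.5/1.0667 = 11.718 cmH2O·s/L.
C = Vt/(Pplat − PEEP) = 490.0 / (15.5 − 6) = 490.0/9.5 = 51.579 mL/cmH2O.
τ = R × C = 11.718 × 0.05158 L/cmH2O = 0.6044 s.
t = −τ·ln(1 − 0.99) = −0.6044·ln(0.01) = 2.783 s.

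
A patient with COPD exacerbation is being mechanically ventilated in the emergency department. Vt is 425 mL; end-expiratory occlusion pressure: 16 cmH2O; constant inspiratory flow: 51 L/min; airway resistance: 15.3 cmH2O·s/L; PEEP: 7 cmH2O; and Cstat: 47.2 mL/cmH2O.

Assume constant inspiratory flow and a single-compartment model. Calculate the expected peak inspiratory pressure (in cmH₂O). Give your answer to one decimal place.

38.0

Flow: 51 L/min ÷ 60 = 0.85 L/s.
Total PEEP = 16 cmH2O (set 7 + intrinsic 9); this is the baseline alveolar pressure.
Equation of motion (constant flow): PIP = Vt/C + R·V̇ + PEEP.
PIP = 425/47.2 + 15.3×0.85 + 16 = 9.004 + 13.005 + 16 = 38.009 cmH2O.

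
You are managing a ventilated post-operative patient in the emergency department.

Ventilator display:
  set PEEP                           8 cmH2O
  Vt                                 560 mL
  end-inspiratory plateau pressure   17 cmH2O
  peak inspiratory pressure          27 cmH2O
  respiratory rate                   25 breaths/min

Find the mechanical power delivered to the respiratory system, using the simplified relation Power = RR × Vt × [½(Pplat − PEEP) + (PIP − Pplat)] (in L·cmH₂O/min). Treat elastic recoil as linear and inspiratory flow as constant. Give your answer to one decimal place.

203.0

Per-breath work = Vt × [½(Pplat−PEEP) + (PIP−Pplat)] = 0.560 × [0.5×9.0 + 10.0] = 0.560 × 14.5 = 8.12 L·cmH2O.
Power = 25 × 8.12 = 203.0 L·cmH2O/min.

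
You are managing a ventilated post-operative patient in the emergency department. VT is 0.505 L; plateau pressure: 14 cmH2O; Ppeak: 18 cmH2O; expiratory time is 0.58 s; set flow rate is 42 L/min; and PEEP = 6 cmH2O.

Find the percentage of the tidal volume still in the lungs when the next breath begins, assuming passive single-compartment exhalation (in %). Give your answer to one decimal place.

Flow: 42 L/min ÷ 60 = 0.7 L/s.
R = (PIP − Pplat)/V̇ = (18 − 14) / 0.7 = 4.0/0.7 = 5.714 cmH2O·s/L.
C = Vt/(Pplat − PEEP) = 505.0 / (14 − 6) = 505.0/8.0 = 63.125 mL/cmH2O.
τ = R × C = 5.714 × 0.06313 L/cmH2O = 0.3607 s.
Fraction remaining at end-expiration = e^(−Te/τ) = e^(−0.58/0.3607) = 0.2003 → 20.03%.

20.0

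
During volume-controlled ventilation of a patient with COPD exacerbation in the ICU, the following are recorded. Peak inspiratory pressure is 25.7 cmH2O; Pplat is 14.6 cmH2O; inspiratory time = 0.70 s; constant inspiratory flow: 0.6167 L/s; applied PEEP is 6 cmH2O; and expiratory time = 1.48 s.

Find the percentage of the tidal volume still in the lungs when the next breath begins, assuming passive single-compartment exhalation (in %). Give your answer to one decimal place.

19.4

Vt = flow × Ti = 0.6167 L/s × 0.70 s × 1000 mL/L = 431.69 mL.
R = (PIP − Pplat)/V̇ = (25.7 − 14.6) / 0.6167 = 11.1/0.6167 = 17.999 cmH2O·s/L.
C = Vt/(Pplat − PEEP) = 431.69 / (14.6 − 6) = 431.69/8.6 = 50.197 mL/cmH2O.
τ = R × C = 17.999 × 0.0502 L/cmH2O = 0.9035 s.
Fraction remaining at end-expiration = e^(−Te/τ) = e^(−1.48/0.9035) = 0.1944 → 19.44%.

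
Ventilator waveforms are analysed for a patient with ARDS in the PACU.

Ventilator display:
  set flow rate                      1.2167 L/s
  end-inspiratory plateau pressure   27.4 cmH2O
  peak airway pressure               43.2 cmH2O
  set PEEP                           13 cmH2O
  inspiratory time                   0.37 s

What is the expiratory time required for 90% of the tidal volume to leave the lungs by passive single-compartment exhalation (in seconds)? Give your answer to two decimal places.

0.93

Vt = flow × Ti = 1.2167 L/s × 0.37 s × 1000 mL/L = 450.18 mL.
R = (PIP − Pplat)/V̇ = (43.2 − 27.4) / 1.2167 = 15.8/1.2167 = 12.986 cmH2O·s/L.
C = Vt/(Pplat − PEEP) = 450.18 / (27.4 − 13) = 450.18/14.4 = 31.263 mL/cmH2O.
τ = R × C = 12.986 × 0.03126 L/cmH2O = 0.4059 s.
t = −τ·ln(1 − 0.90) = −0.4059·ln(0.1) = 0.9346 s.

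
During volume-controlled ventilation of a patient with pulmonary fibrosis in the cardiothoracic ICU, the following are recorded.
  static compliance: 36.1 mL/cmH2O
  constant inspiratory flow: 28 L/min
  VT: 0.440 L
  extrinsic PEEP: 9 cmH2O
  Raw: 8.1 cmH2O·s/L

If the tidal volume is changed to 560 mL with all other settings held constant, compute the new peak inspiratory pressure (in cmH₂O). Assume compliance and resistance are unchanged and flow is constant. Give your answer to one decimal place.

28.3

Flow: 28 L/min ÷ 60 = 0.4667 L/s.
PIP = Vt/C + R·V̇ + PEEP (constant-flow equation of motion).
Only the elastic term changes: ΔPIP = ΔVt / C = (560 − 440) / 36.1 = 3.324 cmH2O.
Original PIP = 440/36.1 + 8.1×0.4667 + 9 = 24.969 cmH2O; new PIP = 24.969 + (3.324) = 28.293 cmH2O.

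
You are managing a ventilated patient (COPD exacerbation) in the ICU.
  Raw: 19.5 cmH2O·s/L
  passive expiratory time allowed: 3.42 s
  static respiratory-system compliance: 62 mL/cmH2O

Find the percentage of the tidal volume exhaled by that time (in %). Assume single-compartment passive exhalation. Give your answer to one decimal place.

94.1

τ = R × C = 19.5 × 62 mL/cmH2O = 19.5 × 0.062 L/cmH2O = 1.209 s.
Passive exhalation: V(t)/V₀ = e^(−t/τ) = e^(−3.42/1.209) = 0.05908.
Fraction exhaled = 1 − 0.05908 = 0.9409 → 94.09%.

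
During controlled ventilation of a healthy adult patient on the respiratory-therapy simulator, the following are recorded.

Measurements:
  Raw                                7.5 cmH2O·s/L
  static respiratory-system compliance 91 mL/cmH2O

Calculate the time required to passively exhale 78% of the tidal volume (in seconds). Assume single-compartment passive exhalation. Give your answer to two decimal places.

1.03

τ = R × C = 7.5 × 91 mL/cmH2O = 7.5 × 0.091 L/cmH2O = 0.6825 s.
Exhaled fraction f = 1 − e^(−t/τ) → t = −τ·ln(1 − f) = −0.6825·ln(0.22) = 1.033 s.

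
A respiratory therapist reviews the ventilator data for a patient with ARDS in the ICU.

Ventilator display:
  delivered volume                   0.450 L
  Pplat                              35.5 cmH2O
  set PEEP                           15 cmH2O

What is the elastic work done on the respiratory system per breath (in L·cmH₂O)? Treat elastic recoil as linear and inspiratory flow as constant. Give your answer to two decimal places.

4.61

Elastic work ≈ ½ × (Pplat − PEEP) × Vt = 0.5 × (35.5 − 15) × 0.450 L = 0.5 × 20.5 × 0.450 = 4.613 L·cmH2O.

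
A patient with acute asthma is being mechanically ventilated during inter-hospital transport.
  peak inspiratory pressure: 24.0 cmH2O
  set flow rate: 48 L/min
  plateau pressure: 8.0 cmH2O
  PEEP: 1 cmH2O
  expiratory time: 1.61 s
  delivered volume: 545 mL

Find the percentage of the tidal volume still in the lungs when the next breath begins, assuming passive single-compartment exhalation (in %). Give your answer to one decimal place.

35.6

Flow: 48 L/min ÷ 60 = 0.8 L/s.
R = (PIP − Pplat)/V̇ = (24.0 − 8.0) / 0.8 = 16.0/0.8 = 20.0 cmH2O·s/L.
C = Vt/(Pplat − PEEP) = 545.0 / (8.0 − 1) = 545.0/7.0 = 77.857 mL/cmH2O.
τ = R × C = 20.0 × 0.07786 L/cmH2O = 1.557 s.
Fraction remaining at end-expiration = e^(−Te/τ) = e^(−1.61/1.557) = 0.3556 → 35.56%.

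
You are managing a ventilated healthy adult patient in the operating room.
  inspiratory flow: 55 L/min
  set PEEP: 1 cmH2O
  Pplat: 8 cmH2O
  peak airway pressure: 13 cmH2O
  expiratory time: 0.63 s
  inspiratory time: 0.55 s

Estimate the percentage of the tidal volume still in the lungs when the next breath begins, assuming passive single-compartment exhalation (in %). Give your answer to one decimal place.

20.1

Flow: 55 L/min ÷ 60 = 0.9167 L/s.
Vt = flow × Ti = 0.9167 L/s × 0.55 s × 1000 mL/L = 504.19 mL.
R = (PIP − Pplat)/V̇ = (13 − 8) / 0.9167 = 5.0/0.9167 = 5.454 cmH2O·s/L.
C = Vt/(Pplat − PEEP) = 504.19 / (8 − 1) = 504.19/7.0 = 72.027 mL/cmH2O.
τ = R × C = 5.454 × 0.07203 L/cmH2O = 0.3929 s.
Fraction remaining at end-expiration = e^(−Te/τ) = e^(−0.63/0.3929) = 0.2012 → 20.12%.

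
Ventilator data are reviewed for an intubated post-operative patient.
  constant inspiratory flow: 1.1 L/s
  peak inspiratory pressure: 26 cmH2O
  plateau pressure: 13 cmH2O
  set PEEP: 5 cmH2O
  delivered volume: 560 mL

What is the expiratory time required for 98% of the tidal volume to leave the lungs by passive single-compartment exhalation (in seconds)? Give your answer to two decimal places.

3.24

R = (PIP − Pplat)/V̇ = (26 − 13) / 1.1 = 13.0/1.1 = 11.818 cmH2O·s/L.
C = Vt/(Pplat − PEEP) = 560.0 / (13 − 5) = 560.0/8.0 = 70.0 mL/cmH2O.
τ = R × C = 11.818 × 0.07 L/cmH2O = 0.8273 s.
t = −τ·ln(1 − 0.98) = −0.8273·ln(0.02) = 3.236 s.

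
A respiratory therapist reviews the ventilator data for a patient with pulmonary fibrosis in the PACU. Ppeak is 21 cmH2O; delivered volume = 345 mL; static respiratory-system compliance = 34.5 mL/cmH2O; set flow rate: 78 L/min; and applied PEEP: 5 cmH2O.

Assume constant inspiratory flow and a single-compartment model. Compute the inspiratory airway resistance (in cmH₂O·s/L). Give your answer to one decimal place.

4.6

Flow: 78 L/min ÷ 60 = 1.3 L/s.
Equation of motion (constant flow): PIP = Vt/C + R·V̇ + PEEP.
R·V̇ = PIP − Vt/C − PEEP = 21 − 345/34.5 − 5 = 21 − 10.0 − 5 = 6.0 cmH2O.
R = 6.0 / 1.3 = 4.615 cmH2O·s/L.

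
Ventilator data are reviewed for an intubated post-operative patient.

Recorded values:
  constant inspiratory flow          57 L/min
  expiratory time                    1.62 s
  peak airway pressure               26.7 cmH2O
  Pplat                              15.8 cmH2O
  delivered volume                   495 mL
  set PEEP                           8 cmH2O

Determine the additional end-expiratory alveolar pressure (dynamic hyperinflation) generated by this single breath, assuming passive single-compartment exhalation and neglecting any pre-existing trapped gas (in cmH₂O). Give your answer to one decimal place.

Flow: 57 L/min ÷ 60 = 0.95 L/s.
R = (PIP − Pplat)/V̇ = (26.7 − 15.8) / 0.95 = 10.9/0.95 = 11.474 cmH2O·s/L.
C = Vt/(Pplat − PEEP) = 495.0 / (15.8 − 8) = 495.0/7.8 = 63.462 mL/cmH2O.
τ = R × C = 11.474 × 0.06346 L/cmH2O = 0.7281 s.
Fraction remaining = e^(−Te/τ) = e^(−1.62/0.7281) = 0.1081; trapped volume = 495.0 × 0.1081 = 53.51 mL.
Additional alveolar pressure from trapping ≈ V_trapped / C = 53.51 / 63.462 = 0.8432 cmH2O.

0.8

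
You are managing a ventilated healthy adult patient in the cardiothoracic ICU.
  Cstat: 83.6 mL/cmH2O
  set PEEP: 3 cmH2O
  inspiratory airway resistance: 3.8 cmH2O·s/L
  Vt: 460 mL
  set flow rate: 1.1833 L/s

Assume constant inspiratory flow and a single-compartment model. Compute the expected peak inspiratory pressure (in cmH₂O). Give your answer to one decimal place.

13.0

Equation of motion (constant flow): PIP = Vt/C + R·V̇ + PEEP.
PIP = 460/83.6 + 3.8×1.1833 + 3 = 5.502 + 4.497 + 3 = 12.999 cmH2O.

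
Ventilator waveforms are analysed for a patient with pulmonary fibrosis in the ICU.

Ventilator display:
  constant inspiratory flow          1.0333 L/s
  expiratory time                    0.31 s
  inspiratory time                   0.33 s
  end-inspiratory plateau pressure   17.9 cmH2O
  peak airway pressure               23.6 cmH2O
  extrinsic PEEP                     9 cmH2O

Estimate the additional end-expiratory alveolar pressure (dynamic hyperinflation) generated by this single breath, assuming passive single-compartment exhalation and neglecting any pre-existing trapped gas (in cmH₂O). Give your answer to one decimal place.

2.1

Vt = flow × Ti = 1.0333 L/s × 0.33 s × 1000 mL/L = 340.99 mL.
R = (PIP − Pplat)/V̇ = (23.6 − 17.9) / 1.0333 = 5.7/1.0333 = 5.516 cmH2O·s/L.
C = Vt/(Pplat − PEEP) = 340.99 / (17.9 − 9) = 340.99/8.9 = 38.313 mL/cmH2O.
τ = R × C = 5.516 × 0.03831 L/cmH2O = 0.2113 s.
Fraction remaining = e^(−Te/τ) = e^(−0.31/0.2113) = 0.2306; trapped volume = 340.99 × 0.2306 = 78.632 mL.
Additional alveolar pressure from trapping ≈ V_trapped / C = 78.632 / 38.313 = 2.052 cmH2O.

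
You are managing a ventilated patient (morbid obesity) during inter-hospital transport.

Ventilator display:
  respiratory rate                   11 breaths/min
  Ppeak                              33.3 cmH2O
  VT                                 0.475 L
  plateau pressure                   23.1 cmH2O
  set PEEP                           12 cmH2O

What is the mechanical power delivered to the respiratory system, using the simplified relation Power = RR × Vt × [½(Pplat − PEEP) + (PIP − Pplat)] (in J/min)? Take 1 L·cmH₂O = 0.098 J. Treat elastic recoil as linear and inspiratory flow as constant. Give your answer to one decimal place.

Per-breath work = Vt × [½(Pplat−PEEP) + (PIP−Pplat)] = 0.475 × [0.5×11.1 + 10.2] = 0.475 × 15.75 = 7.481 L·cmH2O.
Power = 11 × 7.481 = 82.291 L·cmH2O/min.
× 0.098 J/(L·cmH2O) → 8.065 J/min.

8.1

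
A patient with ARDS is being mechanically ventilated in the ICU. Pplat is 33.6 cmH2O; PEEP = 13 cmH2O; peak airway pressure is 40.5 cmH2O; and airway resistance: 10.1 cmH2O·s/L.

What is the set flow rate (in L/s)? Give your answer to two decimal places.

0.68

flow = (PIP − Pplat) / Raw = 6.9 / 10.1 = 0.6832 L/s.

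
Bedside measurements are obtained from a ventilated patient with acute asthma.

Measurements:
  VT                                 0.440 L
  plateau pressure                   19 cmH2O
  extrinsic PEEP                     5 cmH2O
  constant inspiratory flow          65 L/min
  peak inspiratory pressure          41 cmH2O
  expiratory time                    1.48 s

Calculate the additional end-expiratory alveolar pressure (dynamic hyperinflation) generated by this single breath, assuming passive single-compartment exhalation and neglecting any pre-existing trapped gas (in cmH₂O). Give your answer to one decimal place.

1.4

Flow: 65 L/min ÷ 60 = 1.0833 L/s.
R = (PIP − Pplat)/V̇ = (41 − 19) / 1.0833 = 22.0/1.0833 = 20.308 cmH2O·s/L.
C = Vt/(Pplat − PEEP) = 440.0 / (19 − 5) = 440.0/14.0 = 31.429 mL/cmH2O.
τ = R × C = 20.308 × 0.03143 L/cmH2O = 0.6383 s.
Fraction remaining = e^(−Te/τ) = e^(−1.48/0.6383) = 0.09841; trapped volume = 440.0 × 0.09841 = 43.3 mL.
Additional alveolar pressure from trapping ≈ V_trapped / C = 43.3 / 31.429 = 1.378 cmH2O.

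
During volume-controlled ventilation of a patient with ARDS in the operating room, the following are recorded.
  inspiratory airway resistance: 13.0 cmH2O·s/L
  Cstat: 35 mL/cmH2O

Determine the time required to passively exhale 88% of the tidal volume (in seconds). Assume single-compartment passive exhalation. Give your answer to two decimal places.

0.96

τ = R × C = 13.0 × 35 mL/cmH2O = 13.0 × 0.035 L/cmH2O = 0.455 s.
Exhaled fraction f = 1 − e^(−t/τ) → t = −τ·ln(1 − f) = −0.455·ln(0.12) = 0.9647 s.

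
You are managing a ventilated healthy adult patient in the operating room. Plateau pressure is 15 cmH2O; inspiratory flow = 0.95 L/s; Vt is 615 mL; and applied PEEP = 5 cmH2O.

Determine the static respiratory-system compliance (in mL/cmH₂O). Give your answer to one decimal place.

Cstat = Vt / (Pplat − PEEP) = 615 / (15 − 5) = 615 / 10.0 = 61.5 mL/cmH2O.

61.5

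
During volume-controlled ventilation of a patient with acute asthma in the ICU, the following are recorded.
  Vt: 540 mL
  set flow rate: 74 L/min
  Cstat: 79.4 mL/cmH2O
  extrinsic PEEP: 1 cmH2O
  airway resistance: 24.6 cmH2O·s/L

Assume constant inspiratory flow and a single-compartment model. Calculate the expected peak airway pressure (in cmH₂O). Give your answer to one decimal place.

Flow: 74 L/min ÷ 60 = 1.2333 L/s.
Equation of motion (constant flow): PIP = Vt/C + R·V̇ + PEEP.
PIP = 540/79.4 + 24.6×1.2333 + 1 = 6.801 + 30.339 + 1 = 38.14 cmH2O.

38.1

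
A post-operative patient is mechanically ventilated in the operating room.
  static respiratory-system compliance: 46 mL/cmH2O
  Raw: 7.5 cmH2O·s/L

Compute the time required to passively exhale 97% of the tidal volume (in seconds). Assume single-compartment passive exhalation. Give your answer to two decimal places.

1.21

τ = R × C = 7.5 × 46 mL/cmH2O = 7.5 × 0.046 L/cmH2O = 0.345 s.
Exhaled fraction f = 1 − e^(−t/τ) → t = −τ·ln(1 − f) = −0.345·ln(0.03) = 1.21 s.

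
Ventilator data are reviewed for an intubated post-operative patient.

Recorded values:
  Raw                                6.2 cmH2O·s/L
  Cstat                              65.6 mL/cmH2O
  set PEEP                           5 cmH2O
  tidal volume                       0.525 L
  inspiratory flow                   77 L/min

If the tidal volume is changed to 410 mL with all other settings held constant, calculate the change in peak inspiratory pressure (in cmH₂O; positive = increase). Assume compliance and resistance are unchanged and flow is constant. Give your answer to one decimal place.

PIP = Vt/C + R·V̇ + PEEP (constant-flow equation of motion).
Only the elastic term changes: ΔPIP = ΔVt / C = (410 − 525) / 65.6 = -1.753 cmH2O.

-1.8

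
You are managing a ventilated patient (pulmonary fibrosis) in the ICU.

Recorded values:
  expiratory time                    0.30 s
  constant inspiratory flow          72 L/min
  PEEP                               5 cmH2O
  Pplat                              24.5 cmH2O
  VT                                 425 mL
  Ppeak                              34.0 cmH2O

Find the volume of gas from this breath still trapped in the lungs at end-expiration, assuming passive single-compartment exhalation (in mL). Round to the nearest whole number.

Flow: 72 L/min ÷ 60 = 1.2 L/s.
R = (PIP − Pplat)/V̇ = (34.0 − 24.5) / 1.2 = 9.5/1.2 = 7.917 cmH2O·s/L.
C = Vt/(Pplat − PEEP) = 425.0 / (24.5 − 5) = 425.0/19.5 = 21.795 mL/cmH2O.
τ = R × C = 7.917 × 0.0218 L/cmH2O = 0.1726 s.
Fraction remaining = e^(−Te/τ) = e^(−0.30/0.1726) = 0.1759.
Trapped volume = 425.0 × 0.1759 = 74.758 mL.

75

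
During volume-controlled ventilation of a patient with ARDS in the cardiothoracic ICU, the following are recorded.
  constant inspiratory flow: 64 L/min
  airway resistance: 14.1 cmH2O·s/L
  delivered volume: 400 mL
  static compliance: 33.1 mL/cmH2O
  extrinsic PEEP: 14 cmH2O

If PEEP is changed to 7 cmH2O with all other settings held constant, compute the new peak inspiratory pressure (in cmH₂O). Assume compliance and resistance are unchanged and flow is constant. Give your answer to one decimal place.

34.1

Flow: 64 L/min ÷ 60 = 1.0667 L/s.
PIP = Vt/C + R·V̇ + PEEP (constant-flow equation of motion).
Only the baseline term changes: ΔPIP = ΔPEEP = 7 − 14 = -7.0 cmH2O.
Original PIP = 400/33.1 + 14.1×1.0667 + 14 = 41.125 cmH2O; new PIP = 41.125 + (-7.0) = 34.125 cmH2O.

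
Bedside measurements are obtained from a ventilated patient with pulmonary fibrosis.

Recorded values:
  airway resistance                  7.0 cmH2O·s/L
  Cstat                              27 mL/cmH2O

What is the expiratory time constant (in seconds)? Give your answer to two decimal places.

0.19

τ = R × C = 7.0 × 27 mL/cmH2O = 7.0 × 0.027 L/cmH2O = 0.189 s.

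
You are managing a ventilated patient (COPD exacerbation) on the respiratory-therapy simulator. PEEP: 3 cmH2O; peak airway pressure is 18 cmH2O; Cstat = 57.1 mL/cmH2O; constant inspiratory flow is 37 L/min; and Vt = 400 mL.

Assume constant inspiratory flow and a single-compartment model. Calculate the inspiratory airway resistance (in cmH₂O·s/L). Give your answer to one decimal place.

Flow: 37 L/min ÷ 60 = 0.6167 L/s.
Equation of motion (constant flow): PIP = Vt/C + R·V̇ + PEEP.
R·V̇ = PIP − Vt/C − PEEP = 18 − 400/57.1 − 3 = 18 − 7.005 − 3 = 7.995 cmH2O.
R = 7.995 / 0.6167 = 12.964 cmH2O·s/L.

13.0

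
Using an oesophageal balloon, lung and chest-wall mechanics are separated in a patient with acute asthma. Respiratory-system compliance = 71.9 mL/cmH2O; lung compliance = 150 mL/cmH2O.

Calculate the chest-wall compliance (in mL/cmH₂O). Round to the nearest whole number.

1/Ccw = 1/Crs − 1/CL.
1/Ccw = 1/71.9 − 1/150 = 0.007242.
Ccw = 138.08 mL/cmH2O.

138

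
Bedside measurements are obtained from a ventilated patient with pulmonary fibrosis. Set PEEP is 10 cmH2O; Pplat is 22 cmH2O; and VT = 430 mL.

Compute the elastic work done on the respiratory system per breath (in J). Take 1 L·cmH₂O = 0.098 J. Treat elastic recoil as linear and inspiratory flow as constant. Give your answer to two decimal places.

Elastic work ≈ ½ × (Pplat − PEEP) × Vt = 0.5 × (22 − 10) × 0.430 L = 0.5 × 12.0 × 0.430 = 2.58 L·cmH2O.
× 0.098 J/(L·cmH2O) → 0.2528 J.

0.25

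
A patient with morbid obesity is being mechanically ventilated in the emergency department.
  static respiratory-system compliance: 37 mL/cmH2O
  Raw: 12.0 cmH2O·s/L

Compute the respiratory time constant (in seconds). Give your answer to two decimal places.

τ = R × C = 12.0 × 37 mL/cmH2O = 12.0 × 0.037 L/cmH2O = 0.444 s.

0.44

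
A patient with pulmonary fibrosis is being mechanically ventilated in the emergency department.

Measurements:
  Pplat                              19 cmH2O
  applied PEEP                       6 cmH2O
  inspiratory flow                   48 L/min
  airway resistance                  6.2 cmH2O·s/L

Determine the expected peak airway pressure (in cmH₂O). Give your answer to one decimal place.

24.0

Flow: 48 L/min ÷ 60 = 0.8 L/s.
PIP = Pplat + Raw × flow = 19 + 6.2 × 0.8 = 19 + 4.96 = 23.96 cmH2O.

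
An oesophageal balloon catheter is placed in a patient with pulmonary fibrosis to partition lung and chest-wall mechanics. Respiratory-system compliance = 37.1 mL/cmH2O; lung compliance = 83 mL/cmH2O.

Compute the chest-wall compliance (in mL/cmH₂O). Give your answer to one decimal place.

67.1

1/Ccw = 1/Crs − 1/CL.
1/Ccw = 1/37.1 − 1/83 = 0.01491.
Ccw = 67.069 mL/cmH2O.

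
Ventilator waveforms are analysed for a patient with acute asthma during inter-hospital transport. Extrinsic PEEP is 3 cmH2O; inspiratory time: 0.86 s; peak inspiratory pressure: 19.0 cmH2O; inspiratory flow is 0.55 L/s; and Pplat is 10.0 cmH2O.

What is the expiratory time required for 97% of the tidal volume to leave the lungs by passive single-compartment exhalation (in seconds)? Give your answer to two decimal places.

Vt = flow × Ti = 0.55 L/s × 0.86 s × 1000 mL/L = 473.0 mL.
R = (PIP − Pplat)/V̇ = (19.0 − 10.0) / 0.55 = 9.0/0.55 = 16.364 cmH2O·s/L.
C = Vt/(Pplat − PEEP) = 473.0 / (10.0 − 3) = 473.0/7.0 = 67.571 mL/cmH2O.
τ = R × C = 16.364 × 0.06757 L/cmH2O = 1.106 s.
t = −τ·ln(1 − 0.97) = −1.106·ln(0.03) = 3.878 s.

3.88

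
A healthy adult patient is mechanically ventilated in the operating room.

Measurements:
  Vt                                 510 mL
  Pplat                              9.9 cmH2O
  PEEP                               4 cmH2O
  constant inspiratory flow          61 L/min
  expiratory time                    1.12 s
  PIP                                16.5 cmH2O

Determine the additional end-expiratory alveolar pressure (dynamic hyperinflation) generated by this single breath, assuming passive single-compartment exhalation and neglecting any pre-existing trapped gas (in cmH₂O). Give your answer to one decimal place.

0.8

Flow: 61 L/min ÷ 60 = 1.0167 L/s.
R = (PIP − Pplat)/V̇ = (16.5 − 9.9) / 1.0167 = 6.6/1.0167 = 6.492 cmH2O·s/L.
C = Vt/(Pplat − PEEP) = 510.0 / (9.9 − 4) = 510.0/5.9 = 86.441 mL/cmH2O.
τ = R × C = 6.492 × 0.08644 L/cmH2O = 0.5612 s.
Fraction remaining = e^(−Te/τ) = e^(−1.12/0.5612) = 0.1359; trapped volume = 510.0 × 0.1359 = 69.309 mL.
Additional alveolar pressure from trapping ≈ V_trapped / C = 69.309 / 86.441 = 0.8018 cmH2O.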